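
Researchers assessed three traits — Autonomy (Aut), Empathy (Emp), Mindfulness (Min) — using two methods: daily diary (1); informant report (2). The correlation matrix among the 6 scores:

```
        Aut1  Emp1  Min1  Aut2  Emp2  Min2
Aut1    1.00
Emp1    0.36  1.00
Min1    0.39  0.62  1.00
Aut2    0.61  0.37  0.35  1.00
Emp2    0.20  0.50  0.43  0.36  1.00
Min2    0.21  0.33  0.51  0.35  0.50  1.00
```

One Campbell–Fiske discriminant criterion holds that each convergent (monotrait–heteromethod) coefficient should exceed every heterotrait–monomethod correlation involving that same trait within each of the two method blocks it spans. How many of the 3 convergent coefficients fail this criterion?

2

Checking each validity diagonal entry against its comparison values:
Aut (methods 1·2): 0.61 vs {0.36, 0.36, 0.39, 0.35} → pass.
Emp (methods 1·2): 0.50 vs {0.36, 0.36, 0.62, 0.50} → fail.
Min (methods 1·2): 0.51 vs {0.39, 0.35, 0.62, 0.50} → fail.
2 of 3 fail.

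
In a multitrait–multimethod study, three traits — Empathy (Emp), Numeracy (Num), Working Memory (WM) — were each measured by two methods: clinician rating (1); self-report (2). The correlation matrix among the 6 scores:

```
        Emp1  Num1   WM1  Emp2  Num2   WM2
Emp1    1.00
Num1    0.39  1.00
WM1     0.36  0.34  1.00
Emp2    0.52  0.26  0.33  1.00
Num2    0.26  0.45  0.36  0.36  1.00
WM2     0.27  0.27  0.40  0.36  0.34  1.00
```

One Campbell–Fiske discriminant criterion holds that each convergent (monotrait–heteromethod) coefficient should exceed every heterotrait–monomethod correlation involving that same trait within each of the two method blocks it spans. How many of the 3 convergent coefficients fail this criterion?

Convergent coefficients and their comparison sets:
Emp (methods 1·2): 0.52 vs {0.39, 0.36, 0.36, 0.36} → pass.
Num (methods 1·2): 0.45 vs {0.39, 0.36, 0.34, 0.34} → pass.
WM (methods 1·2): 0.40 vs {0.36, 0.36, 0.34, 0.34} → pass.
0 of 3 fail.

0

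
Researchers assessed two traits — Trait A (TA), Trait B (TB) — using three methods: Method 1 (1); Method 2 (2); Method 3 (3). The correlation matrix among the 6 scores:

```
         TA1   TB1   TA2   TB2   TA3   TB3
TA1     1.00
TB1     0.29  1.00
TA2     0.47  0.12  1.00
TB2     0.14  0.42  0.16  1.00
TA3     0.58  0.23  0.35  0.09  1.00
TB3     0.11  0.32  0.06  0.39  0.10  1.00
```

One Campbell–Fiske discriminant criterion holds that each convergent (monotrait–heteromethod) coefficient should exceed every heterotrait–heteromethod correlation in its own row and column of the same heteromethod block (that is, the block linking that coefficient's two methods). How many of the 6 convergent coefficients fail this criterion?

Each convergent coefficient versus the relevant comparison correlations:
TA (methods 1·2): 0.47 vs {0.14, 0.12} → pass.
TA (methods 1·3): 0.58 vs {0.11, 0.23} → pass.
TA (methods 2·3): 0.35 vs {0.06, 0.09} → pass.
TB (methods 1·2): 0.42 vs {0.12, 0.14} → pass.
TB (methods 1·3): 0.32 vs {0.23, 0.11} → pass.
TB (methods 2·3): 0.39 vs {0.09, 0.06} → pass.
0 of 6 fail.

0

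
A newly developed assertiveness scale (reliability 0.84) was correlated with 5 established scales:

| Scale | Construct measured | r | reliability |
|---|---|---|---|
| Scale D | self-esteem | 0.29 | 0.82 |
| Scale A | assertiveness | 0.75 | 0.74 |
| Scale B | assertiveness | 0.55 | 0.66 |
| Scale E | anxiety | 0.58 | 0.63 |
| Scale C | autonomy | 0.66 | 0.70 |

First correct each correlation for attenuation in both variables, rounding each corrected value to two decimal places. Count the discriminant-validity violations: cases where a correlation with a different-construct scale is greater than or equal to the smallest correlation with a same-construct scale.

Disattenuated r (r / √(r_scale · r_new)):
  Scale D (disc): 0.29 / √(0.82·0.84) = 0.35
  Scale A (conv): 0.75 / √(0.74·0.84) = 0.95
  Scale B (conv): 0.55 / √(0.66·0.84) = 0.74
  Scale E (disc): 0.58 / √(0.63·0.84) = 0.80
  Scale C (disc): 0.66 / √(0.70·0.84) = 0.86
Smallest convergent = 0.74. Discriminant values: 0.35, 0.80, 0.86; count ≥ 0.74 → 2.

2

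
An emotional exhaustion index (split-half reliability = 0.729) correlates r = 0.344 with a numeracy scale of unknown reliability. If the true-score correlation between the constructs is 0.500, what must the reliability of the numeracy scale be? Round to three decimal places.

0.649

r_true = r_obs / √(r_xx · r_yy) ⇒ 0.500 = 0.344 / √(0.729 · r_yy).
√(0.729 · r_yy) = 0.344 / 0.500 = 0.6880; 0.729 · r_yy = 0.4733; r_yy = 0.4733 / 0.729 ≈ 0.649.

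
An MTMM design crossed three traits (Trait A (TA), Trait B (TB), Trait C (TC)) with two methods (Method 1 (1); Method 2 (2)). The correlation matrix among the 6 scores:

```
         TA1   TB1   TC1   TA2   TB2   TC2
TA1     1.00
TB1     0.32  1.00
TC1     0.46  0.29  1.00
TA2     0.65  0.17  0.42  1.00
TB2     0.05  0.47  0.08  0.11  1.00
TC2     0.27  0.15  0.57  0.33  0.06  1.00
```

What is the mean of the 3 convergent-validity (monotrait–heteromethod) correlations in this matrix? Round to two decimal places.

Convergent values: 0.65, 0.47, 0.57; mean = 1.69/3 = 0.56.

0.56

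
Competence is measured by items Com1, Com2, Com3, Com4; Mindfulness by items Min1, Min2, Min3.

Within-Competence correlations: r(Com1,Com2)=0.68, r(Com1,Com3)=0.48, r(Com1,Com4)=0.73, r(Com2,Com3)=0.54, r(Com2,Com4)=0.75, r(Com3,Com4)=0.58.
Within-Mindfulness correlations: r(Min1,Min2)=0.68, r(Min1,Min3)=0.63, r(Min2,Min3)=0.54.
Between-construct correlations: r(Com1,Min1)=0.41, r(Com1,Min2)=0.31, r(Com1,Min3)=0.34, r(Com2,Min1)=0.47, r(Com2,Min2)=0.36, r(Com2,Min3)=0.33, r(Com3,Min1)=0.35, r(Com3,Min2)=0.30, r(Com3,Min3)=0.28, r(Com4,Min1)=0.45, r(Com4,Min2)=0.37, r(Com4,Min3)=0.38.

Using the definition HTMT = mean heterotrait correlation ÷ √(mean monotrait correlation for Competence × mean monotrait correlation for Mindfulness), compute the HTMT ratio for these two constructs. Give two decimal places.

0.58

Mean between = 4.35/12 = 0.3625.
Mean within-Com = 3.76/6 = 0.6267; mean within-Min = 1.85/3 = 0.6167.
Geometric mean = √(0.6267 × 0.6167) = 0.6217.
HTMT = 0.3625 / 0.6217 = 0.58.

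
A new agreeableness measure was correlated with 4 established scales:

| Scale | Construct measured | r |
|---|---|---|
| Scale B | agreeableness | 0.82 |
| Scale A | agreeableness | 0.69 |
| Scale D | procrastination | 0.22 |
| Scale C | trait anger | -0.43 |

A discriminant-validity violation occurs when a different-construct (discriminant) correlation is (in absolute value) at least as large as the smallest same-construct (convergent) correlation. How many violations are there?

0

Convergent (same construct = agreeableness): Scale B, Scale A.
Smallest convergent = 0.69. Discriminant |r|: 0.22, 0.43; count ≥ 0.69 → 0.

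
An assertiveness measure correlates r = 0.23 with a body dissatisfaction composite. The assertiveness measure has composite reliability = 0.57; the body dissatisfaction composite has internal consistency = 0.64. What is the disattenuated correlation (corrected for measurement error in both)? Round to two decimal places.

0.38

r_true = r_obs / √(r_xx · r_yy) = 0.23 / √(0.57 × 0.64) = 0.23 / √0.3648 = 0.23 / 0.6040 ≈ 0.38.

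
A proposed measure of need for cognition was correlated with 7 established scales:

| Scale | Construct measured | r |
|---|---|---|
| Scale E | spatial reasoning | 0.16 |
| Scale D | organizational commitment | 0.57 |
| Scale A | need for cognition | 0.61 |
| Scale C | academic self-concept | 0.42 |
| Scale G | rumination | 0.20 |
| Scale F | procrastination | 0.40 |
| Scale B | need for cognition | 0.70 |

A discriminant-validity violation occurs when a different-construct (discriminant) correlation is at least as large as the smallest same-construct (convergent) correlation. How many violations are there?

Convergent (same construct = need for cognition): Scale A, Scale B.
Smallest convergent = 0.61. Discriminant values: 0.16, 0.57, 0.42, 0.20, 0.40; count ≥ 0.61 → 0.

0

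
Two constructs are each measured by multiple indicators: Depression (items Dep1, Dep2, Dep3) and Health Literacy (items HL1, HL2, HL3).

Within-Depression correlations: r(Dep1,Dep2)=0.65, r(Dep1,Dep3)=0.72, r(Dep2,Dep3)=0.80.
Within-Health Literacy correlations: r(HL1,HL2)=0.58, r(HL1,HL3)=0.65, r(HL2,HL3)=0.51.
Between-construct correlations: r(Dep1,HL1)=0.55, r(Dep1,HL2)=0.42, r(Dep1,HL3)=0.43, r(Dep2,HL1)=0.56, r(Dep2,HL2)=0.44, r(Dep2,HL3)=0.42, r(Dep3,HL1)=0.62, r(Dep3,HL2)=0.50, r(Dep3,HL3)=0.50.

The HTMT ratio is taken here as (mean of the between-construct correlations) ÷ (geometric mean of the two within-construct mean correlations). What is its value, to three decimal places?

Mean between = 4.44/9 = 0.4933.
Mean within-Dep = 2.17/3 = 0.7233; mean within-HL = 1.74/3 = 0.5800.
Geometric mean = √(0.7233 × 0.5800) = 0.6477.
HTMT = 0.4933 / 0.6477 = 0.762.

0.762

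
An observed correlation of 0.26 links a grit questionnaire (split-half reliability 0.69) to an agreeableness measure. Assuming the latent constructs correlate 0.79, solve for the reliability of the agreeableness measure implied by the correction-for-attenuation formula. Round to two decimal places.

r_true = r_obs / √(r_xx · r_yy) ⇒ 0.79 = 0.26 / √(0.69 · r_yy).
√(0.69 · r_yy) = 0.26 / 0.79 = 0.3291; 0.69 · r_yy = 0.1083; r_yy = 0.1083 / 0.69 ≈ 0.16.

0.16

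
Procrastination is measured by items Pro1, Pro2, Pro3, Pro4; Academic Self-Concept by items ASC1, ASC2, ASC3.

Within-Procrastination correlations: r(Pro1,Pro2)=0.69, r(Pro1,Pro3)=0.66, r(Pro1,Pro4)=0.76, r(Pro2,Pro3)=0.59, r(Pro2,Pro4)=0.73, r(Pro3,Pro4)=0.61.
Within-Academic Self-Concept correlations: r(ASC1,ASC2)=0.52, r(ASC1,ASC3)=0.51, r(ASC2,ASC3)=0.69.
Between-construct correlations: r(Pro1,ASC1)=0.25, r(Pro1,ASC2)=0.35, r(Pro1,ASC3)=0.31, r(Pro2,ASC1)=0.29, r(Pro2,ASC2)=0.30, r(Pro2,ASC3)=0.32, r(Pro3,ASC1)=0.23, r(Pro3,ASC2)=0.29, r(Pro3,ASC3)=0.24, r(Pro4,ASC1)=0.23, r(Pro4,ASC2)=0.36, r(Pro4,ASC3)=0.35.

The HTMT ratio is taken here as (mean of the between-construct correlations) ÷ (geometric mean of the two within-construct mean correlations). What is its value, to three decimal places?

Mean heterotrait r = 3.52/12 = 0.2933.
Mean within-Pro = 4.04/6 = 0.6733; mean within-ASC = 1.72/3 = 0.5733.
Geometric mean = √(0.6733 × 0.5733) = 0.6213.
HTMT = 0.2933 / 0.6213 = 0.472.

0.472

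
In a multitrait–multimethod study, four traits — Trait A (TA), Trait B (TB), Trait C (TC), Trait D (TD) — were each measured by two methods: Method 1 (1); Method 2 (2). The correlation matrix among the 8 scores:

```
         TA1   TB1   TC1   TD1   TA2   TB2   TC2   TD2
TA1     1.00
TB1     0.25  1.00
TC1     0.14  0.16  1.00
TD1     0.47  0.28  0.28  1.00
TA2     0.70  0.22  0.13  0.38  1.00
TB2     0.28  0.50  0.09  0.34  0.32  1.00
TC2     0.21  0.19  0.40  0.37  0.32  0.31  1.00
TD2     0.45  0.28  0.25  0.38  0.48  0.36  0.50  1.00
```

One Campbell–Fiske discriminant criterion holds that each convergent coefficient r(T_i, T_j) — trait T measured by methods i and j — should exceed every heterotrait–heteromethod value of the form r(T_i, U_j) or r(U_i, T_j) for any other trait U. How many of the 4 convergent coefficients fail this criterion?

Each convergent coefficient versus the relevant comparison correlations:
TA (methods 1·2): 0.70 vs {0.28, 0.22, 0.21, 0.13, 0.45, 0.38} → pass.
TB (methods 1·2): 0.50 vs {0.22, 0.28, 0.19, 0.09, 0.28, 0.34} → pass.
TC (methods 1·2): 0.40 vs {0.13, 0.21, 0.09, 0.19, 0.25, 0.37} → pass.
TD (methods 1·2): 0.38 vs {0.38, 0.45, 0.34, 0.28, 0.37, 0.25} → fail.
1 of 4 fail.

1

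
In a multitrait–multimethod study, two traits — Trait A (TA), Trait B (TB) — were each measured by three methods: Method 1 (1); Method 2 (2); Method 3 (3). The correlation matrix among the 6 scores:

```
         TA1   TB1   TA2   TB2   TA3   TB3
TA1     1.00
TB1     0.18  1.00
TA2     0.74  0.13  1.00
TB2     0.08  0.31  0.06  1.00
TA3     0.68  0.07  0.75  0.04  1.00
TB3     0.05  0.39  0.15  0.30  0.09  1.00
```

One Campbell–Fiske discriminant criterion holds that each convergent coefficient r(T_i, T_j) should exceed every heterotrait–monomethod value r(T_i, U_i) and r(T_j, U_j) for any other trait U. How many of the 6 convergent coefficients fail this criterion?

0

Convergent coefficients and their comparison sets:
TA (methods 1·2): 0.74 vs {0.18, 0.06} → pass.
TA (methods 1·3): 0.68 vs {0.18, 0.09} → pass.
TA (methods 2·3): 0.75 vs {0.06, 0.09} → pass.
TB (methods 1·2): 0.31 vs {0.18, 0.06} → pass.
TB (methods 1·3): 0.39 vs {0.18, 0.09} → pass.
TB (methods 2·3): 0.30 vs {0.06, 0.09} → pass.
0 of 6 fail.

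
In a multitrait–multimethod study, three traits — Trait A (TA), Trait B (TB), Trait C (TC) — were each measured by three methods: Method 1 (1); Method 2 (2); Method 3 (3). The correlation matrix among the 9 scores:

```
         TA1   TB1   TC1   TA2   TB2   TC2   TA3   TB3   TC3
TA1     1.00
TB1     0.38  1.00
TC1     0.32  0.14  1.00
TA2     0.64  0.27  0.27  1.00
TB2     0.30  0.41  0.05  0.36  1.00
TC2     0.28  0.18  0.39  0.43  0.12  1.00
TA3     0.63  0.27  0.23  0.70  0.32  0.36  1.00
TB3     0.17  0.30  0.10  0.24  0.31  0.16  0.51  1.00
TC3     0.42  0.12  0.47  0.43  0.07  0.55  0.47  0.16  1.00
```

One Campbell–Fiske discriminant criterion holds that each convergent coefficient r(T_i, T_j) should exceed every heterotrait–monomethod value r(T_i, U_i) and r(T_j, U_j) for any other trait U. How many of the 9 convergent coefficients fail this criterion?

4

Each convergent coefficient versus the relevant comparison correlations:
TA (methods 1·2): 0.64 vs {0.38, 0.36, 0.32, 0.43} → pass.
TA (methods 1·3): 0.63 vs {0.38, 0.51, 0.32, 0.47} → pass.
TA (methods 2·3): 0.70 vs {0.36, 0.51, 0.43, 0.47} → pass.
TB (methods 1·2): 0.41 vs {0.38, 0.36, 0.14, 0.12} → pass.
TB (methods 1·3): 0.30 vs {0.38, 0.51, 0.14, 0.16} → fail.
TB (methods 2·3): 0.31 vs {0.36, 0.51, 0.12, 0.16} → fail.
TC (methods 1·2): 0.39 vs {0.32, 0.43, 0.14, 0.12} → fail.
TC (methods 1·3): 0.47 vs {0.32, 0.47, 0.14, 0.16} → fail.
TC (methods 2·3): 0.55 vs {0.43, 0.47, 0.12, 0.16} → pass.
4 of 9 fail.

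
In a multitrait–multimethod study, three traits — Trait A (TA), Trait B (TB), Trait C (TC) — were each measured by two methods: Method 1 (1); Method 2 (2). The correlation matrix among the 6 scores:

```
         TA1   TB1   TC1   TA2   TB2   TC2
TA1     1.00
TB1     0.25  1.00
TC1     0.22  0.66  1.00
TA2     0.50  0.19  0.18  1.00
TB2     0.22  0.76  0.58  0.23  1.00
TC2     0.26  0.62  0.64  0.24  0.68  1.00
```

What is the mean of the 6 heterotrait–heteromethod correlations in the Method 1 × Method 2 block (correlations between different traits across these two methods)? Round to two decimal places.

0.34

HTHM values (method 1 × method 2): 0.22, 0.26, 0.19, 0.62, 0.18, 0.58; mean = 2.05/6 = 0.34.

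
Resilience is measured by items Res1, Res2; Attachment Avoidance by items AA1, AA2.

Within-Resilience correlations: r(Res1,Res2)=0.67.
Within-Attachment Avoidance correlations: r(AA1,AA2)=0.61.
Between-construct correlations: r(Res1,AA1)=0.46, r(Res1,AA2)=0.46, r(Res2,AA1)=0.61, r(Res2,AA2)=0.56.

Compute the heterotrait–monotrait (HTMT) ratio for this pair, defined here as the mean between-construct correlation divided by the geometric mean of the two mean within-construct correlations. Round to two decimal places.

Between-construct mean = 2.09/4 = 0.5225.
Mean within-Res = 0.67/1 = 0.6700; mean within-AA = 0.61/1 = 0.6100.
Geometric mean = √(0.6700 × 0.6100) = 0.6393.
HTMT = 0.5225 / 0.6393 = 0.82.

0.82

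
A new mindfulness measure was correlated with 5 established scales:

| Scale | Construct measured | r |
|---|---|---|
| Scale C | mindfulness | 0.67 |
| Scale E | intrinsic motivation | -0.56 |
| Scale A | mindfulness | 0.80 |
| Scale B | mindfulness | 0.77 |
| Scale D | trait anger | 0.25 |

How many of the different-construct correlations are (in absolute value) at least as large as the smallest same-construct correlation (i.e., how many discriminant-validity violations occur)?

Convergent (same construct = mindfulness): Scale C, Scale A, Scale B.
Smallest convergent = 0.67. Discriminant |r|: 0.56, 0.25; count ≥ 0.67 → 0.

0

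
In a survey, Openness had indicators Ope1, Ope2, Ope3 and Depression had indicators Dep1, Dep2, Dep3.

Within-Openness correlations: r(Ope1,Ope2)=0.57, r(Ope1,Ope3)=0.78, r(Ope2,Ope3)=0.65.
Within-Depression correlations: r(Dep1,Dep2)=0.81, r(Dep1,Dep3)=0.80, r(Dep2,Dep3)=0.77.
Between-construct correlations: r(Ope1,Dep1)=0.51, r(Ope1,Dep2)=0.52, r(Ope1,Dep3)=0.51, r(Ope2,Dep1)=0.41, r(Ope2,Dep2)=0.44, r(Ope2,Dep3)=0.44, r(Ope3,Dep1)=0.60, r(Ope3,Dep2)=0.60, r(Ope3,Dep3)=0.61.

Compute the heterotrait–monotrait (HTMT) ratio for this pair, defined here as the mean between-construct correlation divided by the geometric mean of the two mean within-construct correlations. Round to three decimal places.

Mean between = 4.64/9 = 0.5156.
Mean within-Ope = 2.00/3 = 0.6667; mean within-Dep = 2.38/3 = 0.7933.
Geometric mean = √(0.6667 × 0.7933) = 0.7273.
HTMT = 0.5156 / 0.7273 = 0.709.

0.709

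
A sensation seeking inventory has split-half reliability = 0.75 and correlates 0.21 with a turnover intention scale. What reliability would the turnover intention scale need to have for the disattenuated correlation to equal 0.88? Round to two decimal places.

0.08

r_true = r_obs / √(r_xx · r_yy) ⇒ 0.88 = 0.21 / √(0.75 · r_yy).
√(0.75 · r_yy) = 0.21 / 0.88 = 0.2386; 0.75 · r_yy = 0.0569; r_yy = 0.0569 / 0.75 ≈ 0.08.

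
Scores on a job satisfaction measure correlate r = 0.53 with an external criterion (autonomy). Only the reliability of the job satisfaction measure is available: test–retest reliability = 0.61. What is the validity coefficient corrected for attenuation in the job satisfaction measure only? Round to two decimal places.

Single correction: r_c = r_obs / √r_xx = 0.53 / √0.61 = 0.53 / 0.7810 ≈ 0.68.

0.68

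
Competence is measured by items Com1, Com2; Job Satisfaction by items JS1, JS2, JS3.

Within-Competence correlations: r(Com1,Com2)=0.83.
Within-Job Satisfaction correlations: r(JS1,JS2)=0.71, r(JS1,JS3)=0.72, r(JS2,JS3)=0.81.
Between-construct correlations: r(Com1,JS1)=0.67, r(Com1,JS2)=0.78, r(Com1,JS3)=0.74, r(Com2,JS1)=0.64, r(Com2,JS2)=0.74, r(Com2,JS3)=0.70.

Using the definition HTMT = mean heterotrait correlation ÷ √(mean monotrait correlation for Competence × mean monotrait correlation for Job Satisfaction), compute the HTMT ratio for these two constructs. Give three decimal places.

0.904

Mean heterotrait r = 4.27/6 = 0.7117.
Mean within-Com = 0.83/1 = 0.8300; mean within-JS = 2.24/3 = 0.7467.
Geometric mean = √(0.8300 × 0.7467) = 0.7872.
HTMT = 0.7117 / 0.7872 = 0.904.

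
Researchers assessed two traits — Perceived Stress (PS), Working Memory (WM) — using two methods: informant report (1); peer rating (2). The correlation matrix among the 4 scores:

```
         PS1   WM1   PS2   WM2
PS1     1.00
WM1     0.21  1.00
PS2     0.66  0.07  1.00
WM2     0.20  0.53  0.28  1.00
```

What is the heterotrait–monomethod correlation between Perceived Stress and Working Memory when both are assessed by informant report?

0.21

Different traits, same method: r(PS1, WM1) = 0.21.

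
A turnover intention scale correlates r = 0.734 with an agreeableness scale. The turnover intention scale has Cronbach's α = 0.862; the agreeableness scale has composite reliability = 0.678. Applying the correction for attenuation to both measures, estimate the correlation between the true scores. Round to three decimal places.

0.960

r_true = r_obs / √(r_xx · r_yy) = 0.734 / √(0.862 × 0.678) = 0.734 / √0.584436 = 0.734 / 0.7645 ≈ 0.960.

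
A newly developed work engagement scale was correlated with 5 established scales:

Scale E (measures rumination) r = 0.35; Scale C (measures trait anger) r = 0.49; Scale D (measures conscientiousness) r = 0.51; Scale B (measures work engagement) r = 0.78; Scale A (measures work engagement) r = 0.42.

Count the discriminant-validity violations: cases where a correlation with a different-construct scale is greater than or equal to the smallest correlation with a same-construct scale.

Convergent (same construct = work engagement): Scale B, Scale A.
Smallest convergent = 0.42. Discriminant values: 0.35, 0.49, 0.51; count ≥ 0.42 → 2.

2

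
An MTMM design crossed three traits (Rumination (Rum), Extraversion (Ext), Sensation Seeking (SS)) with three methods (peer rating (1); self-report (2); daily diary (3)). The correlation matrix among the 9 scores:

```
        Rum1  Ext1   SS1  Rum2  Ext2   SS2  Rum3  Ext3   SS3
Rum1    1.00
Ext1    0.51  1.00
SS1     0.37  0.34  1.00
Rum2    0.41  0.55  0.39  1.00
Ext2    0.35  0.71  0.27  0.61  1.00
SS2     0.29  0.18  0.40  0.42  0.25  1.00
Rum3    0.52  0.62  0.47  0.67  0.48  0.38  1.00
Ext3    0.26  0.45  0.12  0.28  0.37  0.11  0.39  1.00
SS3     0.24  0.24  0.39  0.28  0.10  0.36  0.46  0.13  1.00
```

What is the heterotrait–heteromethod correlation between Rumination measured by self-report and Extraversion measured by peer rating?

0.55

Different traits and methods: r(Rum2, Ext1) = 0.55.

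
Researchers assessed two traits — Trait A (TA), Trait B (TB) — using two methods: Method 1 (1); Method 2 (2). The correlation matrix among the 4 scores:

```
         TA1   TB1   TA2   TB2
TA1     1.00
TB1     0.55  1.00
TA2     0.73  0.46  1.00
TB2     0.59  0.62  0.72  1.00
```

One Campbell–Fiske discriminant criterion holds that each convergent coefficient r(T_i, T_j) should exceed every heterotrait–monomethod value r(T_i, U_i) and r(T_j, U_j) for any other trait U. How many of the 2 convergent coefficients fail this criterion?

1

Convergent coefficients and their comparison sets:
TA (methods 1·2): 0.73 vs {0.55, 0.72} → pass.
TB (methods 1·2): 0.62 vs {0.55, 0.72} → fail.
1 of 2 fail.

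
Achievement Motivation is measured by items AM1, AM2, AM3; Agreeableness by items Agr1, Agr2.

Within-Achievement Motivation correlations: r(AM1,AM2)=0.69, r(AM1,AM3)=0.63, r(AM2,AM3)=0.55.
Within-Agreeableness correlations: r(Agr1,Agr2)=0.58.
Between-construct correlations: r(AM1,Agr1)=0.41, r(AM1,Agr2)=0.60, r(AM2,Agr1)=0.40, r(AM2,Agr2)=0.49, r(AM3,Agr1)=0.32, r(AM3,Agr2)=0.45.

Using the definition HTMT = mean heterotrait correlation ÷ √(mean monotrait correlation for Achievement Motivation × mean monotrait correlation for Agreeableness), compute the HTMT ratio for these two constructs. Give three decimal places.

Between-construct mean = 2.67/6 = 0.4450.
Mean within-AM = 1.87/3 = 0.6233; mean within-Agr = 0.58/1 = 0.5800.
Geometric mean = √(0.6233 × 0.5800) = 0.6013.
HTMT = 0.4450 / 0.6013 = 0.740.

0.740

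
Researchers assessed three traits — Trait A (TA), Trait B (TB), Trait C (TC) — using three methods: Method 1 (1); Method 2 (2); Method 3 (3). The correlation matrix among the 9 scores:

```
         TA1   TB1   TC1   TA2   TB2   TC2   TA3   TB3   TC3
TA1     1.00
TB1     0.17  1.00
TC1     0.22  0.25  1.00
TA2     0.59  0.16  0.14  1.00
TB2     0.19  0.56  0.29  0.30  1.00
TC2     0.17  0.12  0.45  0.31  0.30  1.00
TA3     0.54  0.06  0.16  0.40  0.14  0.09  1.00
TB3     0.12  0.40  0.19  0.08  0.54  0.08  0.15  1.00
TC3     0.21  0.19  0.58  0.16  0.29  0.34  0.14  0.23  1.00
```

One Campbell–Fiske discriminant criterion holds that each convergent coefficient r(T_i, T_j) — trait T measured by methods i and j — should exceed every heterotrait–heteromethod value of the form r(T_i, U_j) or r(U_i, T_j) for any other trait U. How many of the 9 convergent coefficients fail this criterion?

Each convergent coefficient versus the relevant comparison correlations:
TA (methods 1·2): 0.59 vs {0.19, 0.16, 0.17, 0.14} → pass.
TA (methods 1·3): 0.54 vs {0.12, 0.06, 0.21, 0.16} → pass.
TA (methods 2·3): 0.40 vs {0.08, 0.14, 0.16, 0.09} → pass.
TB (methods 1·2): 0.56 vs {0.16, 0.19, 0.12, 0.29} → pass.
TB (methods 1·3): 0.40 vs {0.06, 0.12, 0.19, 0.19} → pass.
TB (methods 2·3): 0.54 vs {0.14, 0.08, 0.29, 0.08} → pass.
TC (methods 1·2): 0.45 vs {0.14, 0.17, 0.29, 0.12} → pass.
TC (methods 1·3): 0.58 vs {0.16, 0.21, 0.19, 0.19} → pass.
TC (methods 2·3): 0.34 vs {0.09, 0.16, 0.08, 0.29} → pass.
0 of 9 fail.

0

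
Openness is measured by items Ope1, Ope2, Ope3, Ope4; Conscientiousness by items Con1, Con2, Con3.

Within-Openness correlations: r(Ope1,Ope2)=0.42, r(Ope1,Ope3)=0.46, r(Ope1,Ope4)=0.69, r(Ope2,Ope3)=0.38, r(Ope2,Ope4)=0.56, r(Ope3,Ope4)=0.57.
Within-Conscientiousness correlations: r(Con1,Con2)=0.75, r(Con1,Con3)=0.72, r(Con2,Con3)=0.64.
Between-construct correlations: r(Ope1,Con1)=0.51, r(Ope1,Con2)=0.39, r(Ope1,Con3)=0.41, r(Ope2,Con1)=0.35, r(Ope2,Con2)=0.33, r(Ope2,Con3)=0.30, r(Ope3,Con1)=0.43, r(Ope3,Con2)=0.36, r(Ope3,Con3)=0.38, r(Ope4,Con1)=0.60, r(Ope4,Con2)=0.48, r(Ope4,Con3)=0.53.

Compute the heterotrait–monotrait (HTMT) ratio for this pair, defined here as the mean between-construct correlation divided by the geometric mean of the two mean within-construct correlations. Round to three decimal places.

0.703

Between-construct mean = 5.07/12 = 0.4225.
Mean within-Ope = 3.08/6 = 0.5133; mean within-Con = 2.11/3 = 0.7033.
Geometric mean = √(0.5133 × 0.7033) = 0.6008.
HTMT = 0.4225 / 0.6008 = 0.703.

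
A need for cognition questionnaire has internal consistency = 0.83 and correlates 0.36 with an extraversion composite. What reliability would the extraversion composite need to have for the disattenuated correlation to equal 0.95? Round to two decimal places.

r_true = r_obs / √(r_xx · r_yy) ⇒ 0.95 = 0.36 / √(0.83 · r_yy).
√(0.83 · r_yy) = 0.36 / 0.95 = 0.3789; 0.83 · r_yy = 0.1436; r_yy = 0.1436 / 0.83 ≈ 0.17.

0.17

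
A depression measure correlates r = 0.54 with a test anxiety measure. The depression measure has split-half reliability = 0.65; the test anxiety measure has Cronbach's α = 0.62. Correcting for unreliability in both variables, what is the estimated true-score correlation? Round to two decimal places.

r_true = r_obs / √(r_xx · r_yy) = 0.54 / √(0.65 × 0.62) = 0.54 / √0.4030 = 0.54 / 0.6348 ≈ 0.85.

0.85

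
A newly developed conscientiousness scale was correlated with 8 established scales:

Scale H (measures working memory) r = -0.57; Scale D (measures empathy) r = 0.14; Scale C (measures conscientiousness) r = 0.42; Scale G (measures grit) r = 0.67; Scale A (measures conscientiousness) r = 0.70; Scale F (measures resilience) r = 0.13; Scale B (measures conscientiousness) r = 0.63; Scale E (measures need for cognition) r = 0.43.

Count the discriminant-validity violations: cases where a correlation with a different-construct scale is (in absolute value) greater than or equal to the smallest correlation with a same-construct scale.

Convergent (same construct = conscientiousness): Scale C, Scale A, Scale B.
Smallest convergent = 0.42. Discriminant |r|: 0.57, 0.14, 0.67, 0.13, 0.43; count ≥ 0.42 → 3.

3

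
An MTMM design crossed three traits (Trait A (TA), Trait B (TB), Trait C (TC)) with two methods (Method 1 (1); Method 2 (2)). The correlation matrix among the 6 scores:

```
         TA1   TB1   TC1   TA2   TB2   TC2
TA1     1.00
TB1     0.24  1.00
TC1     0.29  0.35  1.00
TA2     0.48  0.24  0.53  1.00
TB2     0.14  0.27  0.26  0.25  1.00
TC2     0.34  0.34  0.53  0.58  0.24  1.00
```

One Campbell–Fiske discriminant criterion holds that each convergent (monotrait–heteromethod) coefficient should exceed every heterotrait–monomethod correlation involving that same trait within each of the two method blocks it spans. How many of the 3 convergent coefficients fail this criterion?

Each convergent coefficient versus the relevant comparison correlations:
TA (methods 1·2): 0.48 vs {0.24, 0.25, 0.29, 0.58} → fail.
TB (methods 1·2): 0.27 vs {0.24, 0.25, 0.35, 0.24} → fail.
TC (methods 1·2): 0.53 vs {0.29, 0.58, 0.35, 0.24} → fail.
3 of 3 fail.

3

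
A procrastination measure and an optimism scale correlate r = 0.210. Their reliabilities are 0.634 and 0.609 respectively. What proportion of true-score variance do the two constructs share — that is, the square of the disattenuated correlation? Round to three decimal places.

Disattenuated r = 0.210 / √(0.634 × 0.609) = 0.210 / 0.6214 = 0.3379.
Shared true-score variance = 0.3379² = 0.1142 ≈ 0.114.

0.114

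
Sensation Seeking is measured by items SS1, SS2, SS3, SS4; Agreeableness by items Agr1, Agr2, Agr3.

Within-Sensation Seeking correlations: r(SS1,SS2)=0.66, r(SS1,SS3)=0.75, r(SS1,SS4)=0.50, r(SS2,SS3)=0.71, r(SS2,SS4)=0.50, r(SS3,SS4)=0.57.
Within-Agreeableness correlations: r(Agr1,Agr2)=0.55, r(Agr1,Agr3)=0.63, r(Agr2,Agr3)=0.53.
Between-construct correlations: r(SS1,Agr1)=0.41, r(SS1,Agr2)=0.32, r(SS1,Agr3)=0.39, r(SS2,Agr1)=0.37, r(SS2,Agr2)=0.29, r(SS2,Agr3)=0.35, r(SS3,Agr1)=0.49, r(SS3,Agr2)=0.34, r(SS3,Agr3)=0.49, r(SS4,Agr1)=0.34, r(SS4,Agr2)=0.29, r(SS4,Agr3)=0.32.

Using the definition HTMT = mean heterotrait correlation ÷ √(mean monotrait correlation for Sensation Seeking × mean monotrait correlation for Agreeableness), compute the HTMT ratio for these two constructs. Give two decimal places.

Mean between = 4.40/12 = 0.3667.
Mean within-SS = 3.69/6 = 0.6150; mean within-Agr = 1.71/3 = 0.5700.
Geometric mean = √(0.6150 × 0.5700) = 0.5921.
HTMT = 0.3667 / 0.5921 = 0.62.

0.62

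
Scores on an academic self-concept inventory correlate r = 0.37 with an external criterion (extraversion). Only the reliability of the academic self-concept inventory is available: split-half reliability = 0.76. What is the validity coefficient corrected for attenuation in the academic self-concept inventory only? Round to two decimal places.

0.42

Single correction: r_c = r_obs / √r_xx = 0.37 / √0.76 = 0.37 / 0.8718 ≈ 0.42.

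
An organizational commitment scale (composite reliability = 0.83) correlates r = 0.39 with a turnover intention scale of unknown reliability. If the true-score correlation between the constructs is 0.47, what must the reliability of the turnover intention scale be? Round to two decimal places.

r_true = r_obs / √(r_xx · r_yy) ⇒ 0.47 = 0.39 / √(0.83 · r_yy).
√(0.83 · r_yy) = 0.39 / 0.47 = 0.8298; 0.83 · r_yy = 0.6886; r_yy = 0.6886 / 0.83 ≈ 0.83.

0.83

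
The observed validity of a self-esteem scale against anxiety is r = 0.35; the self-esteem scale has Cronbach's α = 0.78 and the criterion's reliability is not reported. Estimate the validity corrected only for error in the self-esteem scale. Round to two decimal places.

0.40

Single correction: r_c = r_obs / √r_xx = 0.35 / √0.78 = 0.35 / 0.8832 ≈ 0.40.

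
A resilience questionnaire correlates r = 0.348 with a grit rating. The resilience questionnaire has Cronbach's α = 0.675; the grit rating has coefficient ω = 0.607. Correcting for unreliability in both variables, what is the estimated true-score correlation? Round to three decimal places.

r_true = r_obs / √(r_xx · r_yy) = 0.348 / √(0.675 × 0.607) = 0.348 / √0.409725 = 0.348 / 0.6401 ≈ 0.544.

0.544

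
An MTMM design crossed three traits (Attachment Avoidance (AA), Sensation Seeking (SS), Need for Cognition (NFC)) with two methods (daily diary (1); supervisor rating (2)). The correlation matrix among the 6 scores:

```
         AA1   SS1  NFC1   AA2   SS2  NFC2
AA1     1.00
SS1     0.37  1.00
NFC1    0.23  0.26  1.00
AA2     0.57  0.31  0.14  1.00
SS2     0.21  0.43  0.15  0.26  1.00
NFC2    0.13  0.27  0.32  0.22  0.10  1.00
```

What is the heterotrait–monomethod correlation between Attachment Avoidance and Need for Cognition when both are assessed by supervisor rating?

Different traits, same method: r(AA2, NFC2) = 0.22.

0.22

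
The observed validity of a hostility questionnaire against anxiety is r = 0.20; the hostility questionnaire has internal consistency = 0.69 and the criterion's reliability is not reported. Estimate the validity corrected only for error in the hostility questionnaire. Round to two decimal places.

Single correction: r_c = r_obs / √r_xx = 0.20 / √0.69 = 0.20 / 0.8307 ≈ 0.24.

0.24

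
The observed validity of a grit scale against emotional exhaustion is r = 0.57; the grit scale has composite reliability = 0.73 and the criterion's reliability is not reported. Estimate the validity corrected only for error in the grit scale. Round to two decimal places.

0.67

Single correction: r_c = r_obs / √r_xx = 0.57 / √0.73 = 0.57 / 0.8544 ≈ 0.67.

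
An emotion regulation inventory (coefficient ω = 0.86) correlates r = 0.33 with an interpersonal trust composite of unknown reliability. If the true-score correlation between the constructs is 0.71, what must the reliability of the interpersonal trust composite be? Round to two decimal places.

r_true = r_obs / √(r_xx · r_yy) ⇒ 0.71 = 0.33 / √(0.86 · r_yy).
√(0.86 · r_yy) = 0.33 / 0.71 = 0.4648; 0.86 · r_yy = 0.2160; r_yy = 0.2160 / 0.86 ≈ 0.25.

0.25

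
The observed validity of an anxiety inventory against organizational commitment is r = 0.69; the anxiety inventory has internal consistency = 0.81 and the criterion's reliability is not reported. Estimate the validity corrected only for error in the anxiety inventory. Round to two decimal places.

Single correction: r_c = r_obs / √r_xx = 0.69 / √0.81 = 0.69 / 0.9000 ≈ 0.77.

0.77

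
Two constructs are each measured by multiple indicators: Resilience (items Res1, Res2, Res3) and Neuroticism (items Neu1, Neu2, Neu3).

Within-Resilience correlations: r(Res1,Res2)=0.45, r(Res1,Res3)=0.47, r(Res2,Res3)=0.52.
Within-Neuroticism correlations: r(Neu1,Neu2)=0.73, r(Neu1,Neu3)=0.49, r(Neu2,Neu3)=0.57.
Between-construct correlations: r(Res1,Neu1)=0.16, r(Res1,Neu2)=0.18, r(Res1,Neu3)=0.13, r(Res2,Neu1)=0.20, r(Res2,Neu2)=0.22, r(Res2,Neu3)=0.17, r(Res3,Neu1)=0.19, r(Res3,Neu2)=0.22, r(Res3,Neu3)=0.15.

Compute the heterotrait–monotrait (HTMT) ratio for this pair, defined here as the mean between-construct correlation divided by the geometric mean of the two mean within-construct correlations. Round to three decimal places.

Between-construct mean = 1.62/9 = 0.1800.
Mean within-Res = 1.44/3 = 0.4800; mean within-Neu = 1.79/3 = 0.5967.
Geometric mean = √(0.4800 × 0.5967) = 0.5352.
HTMT = 0.1800 / 0.5352 = 0.336.

0.336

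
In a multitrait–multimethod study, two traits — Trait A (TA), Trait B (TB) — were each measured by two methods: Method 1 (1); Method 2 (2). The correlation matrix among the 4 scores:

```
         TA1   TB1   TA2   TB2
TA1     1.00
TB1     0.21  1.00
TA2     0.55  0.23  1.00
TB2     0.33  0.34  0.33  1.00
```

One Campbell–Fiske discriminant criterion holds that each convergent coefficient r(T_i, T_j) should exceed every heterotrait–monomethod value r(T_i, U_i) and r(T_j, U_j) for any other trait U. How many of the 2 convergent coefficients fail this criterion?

Each convergent coefficient versus the relevant comparison correlations:
TA (methods 1·2): 0.55 vs {0.21, 0.33} → pass.
TB (methods 1·2): 0.34 vs {0.21, 0.33} → pass.
0 of 2 fail.

0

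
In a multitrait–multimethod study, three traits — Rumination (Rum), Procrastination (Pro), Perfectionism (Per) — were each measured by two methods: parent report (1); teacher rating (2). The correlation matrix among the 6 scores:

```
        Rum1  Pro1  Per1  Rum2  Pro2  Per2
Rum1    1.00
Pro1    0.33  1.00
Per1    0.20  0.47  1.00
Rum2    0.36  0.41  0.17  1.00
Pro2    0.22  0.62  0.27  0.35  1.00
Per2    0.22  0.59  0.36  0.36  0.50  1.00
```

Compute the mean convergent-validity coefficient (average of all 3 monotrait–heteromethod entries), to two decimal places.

Convergent values: 0.36, 0.62, 0.36; mean = 1.34/3 = 0.45.

0.45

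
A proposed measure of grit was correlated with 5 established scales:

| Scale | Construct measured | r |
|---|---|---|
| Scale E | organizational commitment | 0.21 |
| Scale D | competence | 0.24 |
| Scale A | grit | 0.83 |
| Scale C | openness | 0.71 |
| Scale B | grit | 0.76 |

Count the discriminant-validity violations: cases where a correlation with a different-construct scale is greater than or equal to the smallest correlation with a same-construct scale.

Convergent (same construct = grit): Scale A, Scale B.
Smallest convergent = 0.76. Discriminant values: 0.21, 0.24, 0.71; count ≥ 0.76 → 0.

0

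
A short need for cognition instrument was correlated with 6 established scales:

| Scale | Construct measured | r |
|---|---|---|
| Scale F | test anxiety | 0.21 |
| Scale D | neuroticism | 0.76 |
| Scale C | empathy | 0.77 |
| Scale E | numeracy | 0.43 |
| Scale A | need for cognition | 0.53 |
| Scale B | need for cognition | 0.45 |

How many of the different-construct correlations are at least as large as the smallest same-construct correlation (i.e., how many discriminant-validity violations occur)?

Convergent (same construct = need for cognition): Scale A, Scale B.
Smallest convergent = 0.45. Discriminant values: 0.21, 0.76, 0.77, 0.43; count ≥ 0.45 → 2.

2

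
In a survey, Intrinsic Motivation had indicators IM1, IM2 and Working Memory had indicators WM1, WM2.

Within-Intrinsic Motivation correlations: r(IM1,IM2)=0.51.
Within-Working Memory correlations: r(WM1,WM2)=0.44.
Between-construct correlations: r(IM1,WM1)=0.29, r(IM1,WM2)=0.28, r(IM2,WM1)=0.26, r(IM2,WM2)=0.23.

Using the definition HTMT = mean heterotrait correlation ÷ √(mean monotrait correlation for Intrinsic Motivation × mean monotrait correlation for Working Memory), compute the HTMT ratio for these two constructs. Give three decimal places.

Mean between = 1.06/4 = 0.2650.
Mean within-IM = 0.51/1 = 0.5100; mean within-WM = 0.44/1 = 0.4400.
Geometric mean = √(0.5100 × 0.4400) = 0.4737.
HTMT = 0.2650 / 0.4737 = 0.559.

0.559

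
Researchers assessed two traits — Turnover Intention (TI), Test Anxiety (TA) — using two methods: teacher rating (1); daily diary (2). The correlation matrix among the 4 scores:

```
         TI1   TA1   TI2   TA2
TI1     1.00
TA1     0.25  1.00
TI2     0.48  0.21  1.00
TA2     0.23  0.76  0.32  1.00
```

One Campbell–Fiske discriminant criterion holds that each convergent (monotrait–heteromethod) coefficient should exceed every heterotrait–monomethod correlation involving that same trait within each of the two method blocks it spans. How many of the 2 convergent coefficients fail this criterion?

Convergent coefficients and their comparison sets:
TI (methods 1·2): 0.48 vs {0.25, 0.32} → pass.
TA (methods 1·2): 0.76 vs {0.25, 0.32} → pass.
0 of 2 fail.

0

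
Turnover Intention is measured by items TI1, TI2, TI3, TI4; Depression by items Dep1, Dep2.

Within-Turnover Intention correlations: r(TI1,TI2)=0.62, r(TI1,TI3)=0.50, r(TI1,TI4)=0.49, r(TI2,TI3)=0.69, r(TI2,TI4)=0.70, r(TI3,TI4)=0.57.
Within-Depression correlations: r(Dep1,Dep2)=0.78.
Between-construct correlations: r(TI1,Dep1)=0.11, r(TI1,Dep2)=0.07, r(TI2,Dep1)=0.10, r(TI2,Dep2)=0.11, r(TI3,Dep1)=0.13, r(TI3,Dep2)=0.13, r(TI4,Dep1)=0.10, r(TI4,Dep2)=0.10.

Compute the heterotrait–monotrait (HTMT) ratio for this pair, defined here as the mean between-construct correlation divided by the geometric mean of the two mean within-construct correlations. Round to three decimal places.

Mean between = 0.85/8 = 0.1063.
Mean within-TI = 3.57/6 = 0.5950; mean within-Dep = 0.78/1 = 0.7800.
Geometric mean = √(0.5950 × 0.7800) = 0.6812.
HTMT = 0.1063 / 0.6812 = 0.156.

0.156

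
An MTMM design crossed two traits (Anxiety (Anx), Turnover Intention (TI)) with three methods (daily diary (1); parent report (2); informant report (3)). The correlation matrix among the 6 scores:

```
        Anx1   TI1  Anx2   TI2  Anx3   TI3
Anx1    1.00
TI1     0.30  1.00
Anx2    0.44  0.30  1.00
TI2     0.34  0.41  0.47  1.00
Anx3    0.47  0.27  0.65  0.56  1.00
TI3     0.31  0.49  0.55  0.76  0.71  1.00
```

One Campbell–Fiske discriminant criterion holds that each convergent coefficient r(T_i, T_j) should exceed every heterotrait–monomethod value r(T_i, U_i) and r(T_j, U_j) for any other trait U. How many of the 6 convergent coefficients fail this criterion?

5

Each convergent coefficient versus the relevant comparison correlations:
Anx (methods 1·2): 0.44 vs {0.30, 0.47} → fail.
Anx (methods 1·3): 0.47 vs {0.30, 0.71} → fail.
Anx (methods 2·3): 0.65 vs {0.47, 0.71} → fail.
TI (methods 1·2): 0.41 vs {0.30, 0.47} → fail.
TI (methods 1·3): 0.49 vs {0.30, 0.71} → fail.
TI (methods 2·3): 0.76 vs {0.47, 0.71} → pass.
5 of 6 fail.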